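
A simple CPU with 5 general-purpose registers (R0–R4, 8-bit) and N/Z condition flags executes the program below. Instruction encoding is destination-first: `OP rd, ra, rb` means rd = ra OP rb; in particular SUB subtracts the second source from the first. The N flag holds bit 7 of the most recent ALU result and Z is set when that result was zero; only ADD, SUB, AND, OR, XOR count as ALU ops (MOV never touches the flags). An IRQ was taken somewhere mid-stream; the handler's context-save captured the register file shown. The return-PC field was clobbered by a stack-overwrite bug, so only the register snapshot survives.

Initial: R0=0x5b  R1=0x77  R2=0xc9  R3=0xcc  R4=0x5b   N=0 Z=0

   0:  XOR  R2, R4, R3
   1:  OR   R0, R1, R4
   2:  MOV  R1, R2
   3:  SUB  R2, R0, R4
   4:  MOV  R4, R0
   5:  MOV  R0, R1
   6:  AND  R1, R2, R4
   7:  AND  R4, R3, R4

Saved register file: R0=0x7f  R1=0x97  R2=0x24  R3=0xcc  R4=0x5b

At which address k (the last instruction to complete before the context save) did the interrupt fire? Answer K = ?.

after  0: R0=0x5b R1=0x77 R2=0x97 R3=0xcc R4=0x5b  N=1 Z=0
after  1: R0=0x7f R1=0x77 R2=0x97 R3=0xcc R4=0x5b  N=0 Z=0
after  2: R0=0x7f R1=0x97 R2=0x97 R3=0xcc R4=0x5b  N=0 Z=0
after  3: R0=0x7f R1=0x97 R2=0x24 R3=0xcc R4=0x5b  N=0 Z=0
-- IRQ taken; context saved, return-PC = 4 --

K = 3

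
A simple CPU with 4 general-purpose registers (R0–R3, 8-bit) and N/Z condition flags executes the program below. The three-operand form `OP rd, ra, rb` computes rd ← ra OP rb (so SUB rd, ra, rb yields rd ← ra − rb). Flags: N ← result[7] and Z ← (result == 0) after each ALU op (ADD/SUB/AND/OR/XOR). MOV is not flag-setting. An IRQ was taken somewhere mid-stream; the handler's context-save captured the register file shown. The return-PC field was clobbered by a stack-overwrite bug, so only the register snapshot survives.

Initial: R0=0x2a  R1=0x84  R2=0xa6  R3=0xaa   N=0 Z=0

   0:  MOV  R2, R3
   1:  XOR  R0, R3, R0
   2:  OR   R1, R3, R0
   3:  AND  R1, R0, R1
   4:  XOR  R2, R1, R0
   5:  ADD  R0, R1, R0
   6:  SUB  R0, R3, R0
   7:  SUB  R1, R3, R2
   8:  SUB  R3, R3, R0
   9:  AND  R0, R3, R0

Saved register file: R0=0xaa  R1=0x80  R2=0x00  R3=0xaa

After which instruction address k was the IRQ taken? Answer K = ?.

K = 6

after  0: R0=0x2a R1=0x84 R2=0xaa R3=0xaa  N=0 Z=0
after  1: R0=0x80 R1=0x84 R2=0xaa R3=0xaa  N=1 Z=0
after  2: R0=0x80 R1=0xaa R2=0xaa R3=0xaa  N=1 Z=0
after  3: R0=0x80 R1=0x80 R2=0xaa R3=0xaa  N=1 Z=0
after  4: R0=0x80 R1=0x80 R2=0x00 R3=0xaa  N=0 Z=1
after  5: R0=0x00 R1=0x80 R2=0x00 R3=0xaa  N=0 Z=1
after  6: R0=0xaa R1=0x80 R2=0x00 R3=0xaa  N=1 Z=0
-- IRQ taken; context saved, return-PC = 7 --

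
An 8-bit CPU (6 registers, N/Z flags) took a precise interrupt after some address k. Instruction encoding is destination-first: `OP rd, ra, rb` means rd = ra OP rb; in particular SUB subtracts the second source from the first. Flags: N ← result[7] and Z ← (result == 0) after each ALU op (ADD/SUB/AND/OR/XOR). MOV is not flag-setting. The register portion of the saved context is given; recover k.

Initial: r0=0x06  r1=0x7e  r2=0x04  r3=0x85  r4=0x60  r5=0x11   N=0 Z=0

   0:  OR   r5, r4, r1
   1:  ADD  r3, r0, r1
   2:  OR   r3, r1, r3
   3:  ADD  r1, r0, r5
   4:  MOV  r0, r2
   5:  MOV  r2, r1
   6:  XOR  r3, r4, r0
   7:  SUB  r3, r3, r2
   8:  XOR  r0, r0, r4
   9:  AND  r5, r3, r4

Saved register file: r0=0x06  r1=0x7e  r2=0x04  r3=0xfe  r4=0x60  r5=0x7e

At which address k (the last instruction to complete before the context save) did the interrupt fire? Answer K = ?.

K = 2

after  0: r0=0x06 r1=0x7e r2=0x04 r3=0x85 r4=0x60 r5=0x7e  N=0 Z=0
after  1: r0=0x06 r1=0x7e r2=0x04 r3=0x84 r4=0x60 r5=0x7e  N=1 Z=0
after  2: r0=0x06 r1=0x7e r2=0x04 r3=0xfe r4=0x60 r5=0x7e  N=1 Z=0
-- IRQ taken; context saved, return-PC = 3 --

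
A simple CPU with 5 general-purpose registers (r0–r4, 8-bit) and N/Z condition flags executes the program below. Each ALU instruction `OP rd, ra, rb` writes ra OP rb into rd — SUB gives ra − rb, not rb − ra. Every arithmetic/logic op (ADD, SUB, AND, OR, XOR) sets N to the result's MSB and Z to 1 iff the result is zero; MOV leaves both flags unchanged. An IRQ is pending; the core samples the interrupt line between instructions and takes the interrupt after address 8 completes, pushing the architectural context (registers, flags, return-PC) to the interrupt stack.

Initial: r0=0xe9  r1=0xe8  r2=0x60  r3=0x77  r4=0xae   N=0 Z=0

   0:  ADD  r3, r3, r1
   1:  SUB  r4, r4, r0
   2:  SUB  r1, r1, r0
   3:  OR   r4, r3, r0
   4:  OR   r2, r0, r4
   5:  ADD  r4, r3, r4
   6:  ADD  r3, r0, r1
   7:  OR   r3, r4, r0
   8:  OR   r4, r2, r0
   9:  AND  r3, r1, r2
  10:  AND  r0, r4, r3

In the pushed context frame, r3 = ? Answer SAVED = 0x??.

SAVED = 0xff

after  0: r0=0xe9 r1=0xe8 r2=0x60 r3=0x5f r4=0xae  N=0 Z=0
after  1: r0=0xe9 r1=0xe8 r2=0x60 r3=0x5f r4=0xc5  N=1 Z=0
after  2: r0=0xe9 r1=0xff r2=0x60 r3=0x5f r4=0xc5  N=1 Z=0
after  3: r0=0xe9 r1=0xff r2=0x60 r3=0x5f r4=0xff  N=1 Z=0
after  4: r0=0xe9 r1=0xff r2=0xff r3=0x5f r4=0xff  N=1 Z=0
after  5: r0=0xe9 r1=0xff r2=0xff r3=0x5f r4=0x5e  N=0 Z=0
after  6: r0=0xe9 r1=0xff r2=0xff r3=0xe8 r4=0x5e  N=1 Z=0
after  7: r0=0xe9 r1=0xff r2=0xff r3=0xff r4=0x5e  N=1 Z=0
after  8: r0=0xe9 r1=0xff r2=0xff r3=0xff r4=0xff  N=1 Z=0
-- IRQ taken; context saved, return-PC = 9 --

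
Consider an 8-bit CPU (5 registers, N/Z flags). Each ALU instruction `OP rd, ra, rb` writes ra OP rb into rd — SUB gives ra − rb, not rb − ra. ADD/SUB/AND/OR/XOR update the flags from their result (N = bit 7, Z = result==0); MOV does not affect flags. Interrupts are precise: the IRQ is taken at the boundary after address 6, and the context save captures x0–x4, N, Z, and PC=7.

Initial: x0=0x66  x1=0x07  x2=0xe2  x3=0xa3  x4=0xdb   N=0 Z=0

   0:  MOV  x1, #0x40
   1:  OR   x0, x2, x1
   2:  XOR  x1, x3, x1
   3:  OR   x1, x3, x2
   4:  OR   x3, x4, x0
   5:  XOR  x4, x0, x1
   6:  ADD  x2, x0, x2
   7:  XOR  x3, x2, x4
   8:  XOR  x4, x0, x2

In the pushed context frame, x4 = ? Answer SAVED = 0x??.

SAVED = 0x01

after  0: x0=0x66 x1=0x40 x2=0xe2 x3=0xa3 x4=0xdb  N=0 Z=0
after  1: x0=0xe2 x1=0x40 x2=0xe2 x3=0xa3 x4=0xdb  N=1 Z=0
after  2: x0=0xe2 x1=0xe3 x2=0xe2 x3=0xa3 x4=0xdb  N=1 Z=0
after  3: x0=0xe2 x1=0xe3 x2=0xe2 x3=0xa3 x4=0xdb  N=1 Z=0
after  4: x0=0xe2 x1=0xe3 x2=0xe2 x3=0xfb x4=0xdb  N=1 Z=0
after  5: x0=0xe2 x1=0xe3 x2=0xe2 x3=0xfb x4=0x01  N=0 Z=0
after  6: x0=0xe2 x1=0xe3 x2=0xc4 x3=0xfb x4=0x01  N=1 Z=0
-- IRQ taken; context saved, return-PC = 7 --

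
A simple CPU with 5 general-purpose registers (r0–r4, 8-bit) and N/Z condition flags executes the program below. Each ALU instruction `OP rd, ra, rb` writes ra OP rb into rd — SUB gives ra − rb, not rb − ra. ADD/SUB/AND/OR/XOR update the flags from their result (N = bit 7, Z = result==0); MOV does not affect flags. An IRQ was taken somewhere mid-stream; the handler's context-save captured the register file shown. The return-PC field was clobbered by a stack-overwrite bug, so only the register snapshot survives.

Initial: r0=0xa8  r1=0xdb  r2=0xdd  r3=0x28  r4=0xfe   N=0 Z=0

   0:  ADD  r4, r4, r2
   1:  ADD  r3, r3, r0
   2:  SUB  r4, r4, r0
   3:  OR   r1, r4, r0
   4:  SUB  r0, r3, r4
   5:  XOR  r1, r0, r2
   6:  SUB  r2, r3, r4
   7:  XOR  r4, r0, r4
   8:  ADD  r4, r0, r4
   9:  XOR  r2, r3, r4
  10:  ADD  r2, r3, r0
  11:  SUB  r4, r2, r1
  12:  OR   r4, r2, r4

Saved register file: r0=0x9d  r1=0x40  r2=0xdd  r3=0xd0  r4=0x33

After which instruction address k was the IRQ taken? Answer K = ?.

after  0: r0=0xa8 r1=0xdb r2=0xdd r3=0x28 r4=0xdb  N=1 Z=0
after  1: r0=0xa8 r1=0xdb r2=0xdd r3=0xd0 r4=0xdb  N=1 Z=0
after  2: r0=0xa8 r1=0xdb r2=0xdd r3=0xd0 r4=0x33  N=0 Z=0
after  3: r0=0xa8 r1=0xbb r2=0xdd r3=0xd0 r4=0x33  N=1 Z=0
after  4: r0=0x9d r1=0xbb r2=0xdd r3=0xd0 r4=0x33  N=1 Z=0
after  5: r0=0x9d r1=0x40 r2=0xdd r3=0xd0 r4=0x33  N=0 Z=0
-- IRQ taken; context saved, return-PC = 6 --

K = 5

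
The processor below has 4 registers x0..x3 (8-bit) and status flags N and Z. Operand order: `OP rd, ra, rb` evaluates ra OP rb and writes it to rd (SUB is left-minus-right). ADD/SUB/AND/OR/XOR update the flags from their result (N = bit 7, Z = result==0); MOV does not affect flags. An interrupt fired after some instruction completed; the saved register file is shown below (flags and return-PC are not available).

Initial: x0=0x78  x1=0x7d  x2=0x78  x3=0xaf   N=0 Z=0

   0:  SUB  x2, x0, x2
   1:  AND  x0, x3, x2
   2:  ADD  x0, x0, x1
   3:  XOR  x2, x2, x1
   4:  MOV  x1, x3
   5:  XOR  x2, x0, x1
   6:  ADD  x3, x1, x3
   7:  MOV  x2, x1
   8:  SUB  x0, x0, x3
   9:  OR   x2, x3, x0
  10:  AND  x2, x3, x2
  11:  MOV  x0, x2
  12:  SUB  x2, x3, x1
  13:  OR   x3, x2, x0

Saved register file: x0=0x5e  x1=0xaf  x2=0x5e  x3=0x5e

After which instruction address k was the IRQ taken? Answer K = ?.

after  0: x0=0x78 x1=0x7d x2=0x00 x3=0xaf  N=0 Z=1
after  1: x0=0x00 x1=0x7d x2=0x00 x3=0xaf  N=0 Z=1
after  2: x0=0x7d x1=0x7d x2=0x00 x3=0xaf  N=0 Z=0
after  3: x0=0x7d x1=0x7d x2=0x7d x3=0xaf  N=0 Z=0
after  4: x0=0x7d x1=0xaf x2=0x7d x3=0xaf  N=0 Z=0
after  5: x0=0x7d x1=0xaf x2=0xd2 x3=0xaf  N=1 Z=0
after  6: x0=0x7d x1=0xaf x2=0xd2 x3=0x5e  N=0 Z=0
after  7: x0=0x7d x1=0xaf x2=0xaf x3=0x5e  N=0 Z=0
after  8: x0=0x1f x1=0xaf x2=0xaf x3=0x5e  N=0 Z=0
after  9: x0=0x1f x1=0xaf x2=0x5f x3=0x5e  N=0 Z=0
after 10: x0=0x1f x1=0xaf x2=0x5e x3=0x5e  N=0 Z=0
after 11: x0=0x5e x1=0xaf x2=0x5e x3=0x5e  N=0 Z=0
-- IRQ taken; context saved, return-PC = 12 --

K = 11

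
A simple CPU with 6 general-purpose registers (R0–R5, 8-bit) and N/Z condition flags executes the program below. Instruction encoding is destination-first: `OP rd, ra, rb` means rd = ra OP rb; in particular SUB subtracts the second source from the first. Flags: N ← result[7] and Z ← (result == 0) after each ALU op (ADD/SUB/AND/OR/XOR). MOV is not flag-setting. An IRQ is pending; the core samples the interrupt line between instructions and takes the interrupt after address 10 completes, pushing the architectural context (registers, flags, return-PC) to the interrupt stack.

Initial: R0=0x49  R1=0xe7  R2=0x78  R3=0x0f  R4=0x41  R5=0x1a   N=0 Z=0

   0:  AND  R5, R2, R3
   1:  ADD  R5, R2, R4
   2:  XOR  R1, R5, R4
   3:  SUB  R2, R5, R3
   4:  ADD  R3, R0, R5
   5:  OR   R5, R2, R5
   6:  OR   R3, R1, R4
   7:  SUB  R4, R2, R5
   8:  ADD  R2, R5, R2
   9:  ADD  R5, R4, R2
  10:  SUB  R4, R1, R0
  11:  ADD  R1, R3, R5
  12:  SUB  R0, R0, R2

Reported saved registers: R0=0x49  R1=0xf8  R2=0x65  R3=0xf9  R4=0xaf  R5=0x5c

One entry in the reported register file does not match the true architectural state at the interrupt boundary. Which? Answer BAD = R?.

after  0: R0=0x49 R1=0xe7 R2=0x78 R3=0x0f R4=0x41 R5=0x08  N=0 Z=0
after  1: R0=0x49 R1=0xe7 R2=0x78 R3=0x0f R4=0x41 R5=0xb9  N=1 Z=0
after  2: R0=0x49 R1=0xf8 R2=0x78 R3=0x0f R4=0x41 R5=0xb9  N=1 Z=0
after  3: R0=0x49 R1=0xf8 R2=0xaa R3=0x0f R4=0x41 R5=0xb9  N=1 Z=0
after  4: R0=0x49 R1=0xf8 R2=0xaa R3=0x02 R4=0x41 R5=0xb9  N=0 Z=0
after  5: R0=0x49 R1=0xf8 R2=0xaa R3=0x02 R4=0x41 R5=0xbb  N=1 Z=0
after  6: R0=0x49 R1=0xf8 R2=0xaa R3=0xf9 R4=0x41 R5=0xbb  N=1 Z=0
after  7: R0=0x49 R1=0xf8 R2=0xaa R3=0xf9 R4=0xef R5=0xbb  N=1 Z=0
after  8: R0=0x49 R1=0xf8 R2=0x65 R3=0xf9 R4=0xef R5=0xbb  N=0 Z=0
after  9: R0=0x49 R1=0xf8 R2=0x65 R3=0xf9 R4=0xef R5=0x54  N=0 Z=0
after 10: R0=0x49 R1=0xf8 R2=0x65 R3=0xf9 R4=0xaf R5=0x54  N=1 Z=0
-- IRQ taken; context saved, return-PC = 11 --
mismatch: R5: reported 0x5c vs actual 0x54

BAD = R5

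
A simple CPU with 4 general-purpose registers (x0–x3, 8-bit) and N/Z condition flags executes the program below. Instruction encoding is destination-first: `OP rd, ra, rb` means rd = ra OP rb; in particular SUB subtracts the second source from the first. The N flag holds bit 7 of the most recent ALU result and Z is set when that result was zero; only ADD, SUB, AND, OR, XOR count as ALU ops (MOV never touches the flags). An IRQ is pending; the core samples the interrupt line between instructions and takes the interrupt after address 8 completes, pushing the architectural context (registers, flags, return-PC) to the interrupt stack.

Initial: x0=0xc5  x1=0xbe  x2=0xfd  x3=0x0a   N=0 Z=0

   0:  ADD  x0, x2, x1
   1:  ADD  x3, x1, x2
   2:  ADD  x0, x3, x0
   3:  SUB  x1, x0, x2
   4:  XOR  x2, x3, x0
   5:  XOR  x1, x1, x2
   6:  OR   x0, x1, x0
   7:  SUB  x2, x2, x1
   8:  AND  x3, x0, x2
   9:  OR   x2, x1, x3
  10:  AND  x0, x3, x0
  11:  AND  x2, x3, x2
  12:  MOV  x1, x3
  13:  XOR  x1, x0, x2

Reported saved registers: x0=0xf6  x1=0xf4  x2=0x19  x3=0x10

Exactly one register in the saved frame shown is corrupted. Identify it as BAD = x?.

after  0: x0=0xbb x1=0xbe x2=0xfd x3=0x0a  N=1 Z=0
after  1: x0=0xbb x1=0xbe x2=0xfd x3=0xbb  N=1 Z=0
after  2: x0=0x76 x1=0xbe x2=0xfd x3=0xbb  N=0 Z=0
after  3: x0=0x76 x1=0x79 x2=0xfd x3=0xbb  N=0 Z=0
after  4: x0=0x76 x1=0x79 x2=0xcd x3=0xbb  N=1 Z=0
after  5: x0=0x76 x1=0xb4 x2=0xcd x3=0xbb  N=1 Z=0
after  6: x0=0xf6 x1=0xb4 x2=0xcd x3=0xbb  N=1 Z=0
after  7: x0=0xf6 x1=0xb4 x2=0x19 x3=0xbb  N=0 Z=0
after  8: x0=0xf6 x1=0xb4 x2=0x19 x3=0x10  N=0 Z=0
-- IRQ taken; context saved, return-PC = 9 --
mismatch: x1: reported 0xf4 vs actual 0xb4

BAD = x1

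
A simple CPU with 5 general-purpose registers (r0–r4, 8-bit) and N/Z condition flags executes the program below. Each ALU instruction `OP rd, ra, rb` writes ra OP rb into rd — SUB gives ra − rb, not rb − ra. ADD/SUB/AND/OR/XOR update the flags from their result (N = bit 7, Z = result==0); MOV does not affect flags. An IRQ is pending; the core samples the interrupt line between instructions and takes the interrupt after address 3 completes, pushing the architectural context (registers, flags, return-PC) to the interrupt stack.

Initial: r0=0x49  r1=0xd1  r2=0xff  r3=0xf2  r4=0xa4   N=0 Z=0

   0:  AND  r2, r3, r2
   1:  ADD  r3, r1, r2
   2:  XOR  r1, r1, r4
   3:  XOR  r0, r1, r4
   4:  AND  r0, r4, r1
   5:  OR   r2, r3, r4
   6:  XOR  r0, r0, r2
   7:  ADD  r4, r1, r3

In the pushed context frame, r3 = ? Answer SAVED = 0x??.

after  0: r0=0x49 r1=0xd1 r2=0xf2 r3=0xf2 r4=0xa4  N=1 Z=0
after  1: r0=0x49 r1=0xd1 r2=0xf2 r3=0xc3 r4=0xa4  N=1 Z=0
after  2: r0=0x49 r1=0x75 r2=0xf2 r3=0xc3 r4=0xa4  N=0 Z=0
after  3: r0=0xd1 r1=0x75 r2=0xf2 r3=0xc3 r4=0xa4  N=1 Z=0
-- IRQ taken; context saved, return-PC = 4 --

SAVED = 0xc3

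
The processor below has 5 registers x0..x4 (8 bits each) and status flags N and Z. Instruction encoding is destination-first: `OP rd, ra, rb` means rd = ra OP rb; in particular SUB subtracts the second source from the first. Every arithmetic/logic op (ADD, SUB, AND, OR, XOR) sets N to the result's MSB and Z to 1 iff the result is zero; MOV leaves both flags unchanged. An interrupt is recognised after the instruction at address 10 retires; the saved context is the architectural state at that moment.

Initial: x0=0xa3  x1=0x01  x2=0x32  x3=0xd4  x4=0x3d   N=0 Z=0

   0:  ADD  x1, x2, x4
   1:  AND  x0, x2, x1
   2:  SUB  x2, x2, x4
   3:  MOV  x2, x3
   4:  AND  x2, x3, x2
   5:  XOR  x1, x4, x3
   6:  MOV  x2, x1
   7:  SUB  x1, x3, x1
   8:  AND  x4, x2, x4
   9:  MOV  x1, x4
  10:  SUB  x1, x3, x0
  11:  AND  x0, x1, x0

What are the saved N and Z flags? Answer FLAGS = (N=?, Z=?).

after  0: x0=0xa3 x1=0x6f x2=0x32 x3=0xd4 x4=0x3d  N=0 Z=0
after  1: x0=0x22 x1=0x6f x2=0x32 x3=0xd4 x4=0x3d  N=0 Z=0
after  2: x0=0x22 x1=0x6f x2=0xf5 x3=0xd4 x4=0x3d  N=1 Z=0
after  3: x0=0x22 x1=0x6f x2=0xd4 x3=0xd4 x4=0x3d  N=1 Z=0
after  4: x0=0x22 x1=0x6f x2=0xd4 x3=0xd4 x4=0x3d  N=1 Z=0
after  5: x0=0x22 x1=0xe9 x2=0xd4 x3=0xd4 x4=0x3d  N=1 Z=0
after  6: x0=0x22 x1=0xe9 x2=0xe9 x3=0xd4 x4=0x3d  N=1 Z=0
after  7: x0=0x22 x1=0xeb x2=0xe9 x3=0xd4 x4=0x3d  N=1 Z=0
after  8: x0=0x22 x1=0xeb x2=0xe9 x3=0xd4 x4=0x29  N=0 Z=0
after  9: x0=0x22 x1=0x29 x2=0xe9 x3=0xd4 x4=0x29  N=0 Z=0
after 10: x0=0x22 x1=0xb2 x2=0xe9 x3=0xd4 x4=0x29  N=1 Z=0
-- IRQ taken; context saved, return-PC = 11 --

FLAGS = (N=1, Z=0)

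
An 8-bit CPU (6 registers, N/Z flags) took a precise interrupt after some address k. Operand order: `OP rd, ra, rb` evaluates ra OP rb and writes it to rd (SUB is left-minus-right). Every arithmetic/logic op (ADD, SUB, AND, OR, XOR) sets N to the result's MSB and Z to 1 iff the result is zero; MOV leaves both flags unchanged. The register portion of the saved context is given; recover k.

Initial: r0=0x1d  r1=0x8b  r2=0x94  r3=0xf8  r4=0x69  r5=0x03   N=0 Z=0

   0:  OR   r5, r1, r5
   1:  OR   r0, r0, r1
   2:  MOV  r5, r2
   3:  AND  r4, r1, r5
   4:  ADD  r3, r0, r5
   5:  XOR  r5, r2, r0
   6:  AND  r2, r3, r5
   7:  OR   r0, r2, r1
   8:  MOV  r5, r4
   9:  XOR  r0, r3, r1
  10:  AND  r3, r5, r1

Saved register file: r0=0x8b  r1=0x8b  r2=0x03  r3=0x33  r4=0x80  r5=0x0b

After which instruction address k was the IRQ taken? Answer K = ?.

K = 7

after  0: r0=0x1d r1=0x8b r2=0x94 r3=0xf8 r4=0x69 r5=0x8b  N=1 Z=0
after  1: r0=0x9f r1=0x8b r2=0x94 r3=0xf8 r4=0x69 r5=0x8b  N=1 Z=0
after  2: r0=0x9f r1=0x8b r2=0x94 r3=0xf8 r4=0x69 r5=0x94  N=1 Z=0
after  3: r0=0x9f r1=0x8b r2=0x94 r3=0xf8 r4=0x80 r5=0x94  N=1 Z=0
after  4: r0=0x9f r1=0x8b r2=0x94 r3=0x33 r4=0x80 r5=0x94  N=0 Z=0
after  5: r0=0x9f r1=0x8b r2=0x94 r3=0x33 r4=0x80 r5=0x0b  N=0 Z=0
after  6: r0=0x9f r1=0x8b r2=0x03 r3=0x33 r4=0x80 r5=0x0b  N=0 Z=0
after  7: r0=0x8b r1=0x8b r2=0x03 r3=0x33 r4=0x80 r5=0x0b  N=1 Z=0
-- IRQ taken; context saved, return-PC = 8 --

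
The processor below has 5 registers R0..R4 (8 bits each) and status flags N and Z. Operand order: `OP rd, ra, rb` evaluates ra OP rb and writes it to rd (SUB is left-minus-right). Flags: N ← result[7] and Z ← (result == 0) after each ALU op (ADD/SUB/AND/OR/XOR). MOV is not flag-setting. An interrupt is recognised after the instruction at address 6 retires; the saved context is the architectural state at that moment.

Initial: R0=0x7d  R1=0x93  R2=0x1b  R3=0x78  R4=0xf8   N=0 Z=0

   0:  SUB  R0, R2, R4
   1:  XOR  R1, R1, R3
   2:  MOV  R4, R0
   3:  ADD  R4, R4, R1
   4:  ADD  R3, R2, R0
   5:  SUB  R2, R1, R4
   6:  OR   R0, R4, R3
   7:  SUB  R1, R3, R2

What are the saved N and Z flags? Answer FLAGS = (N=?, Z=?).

after  0: R0=0x23 R1=0x93 R2=0x1b R3=0x78 R4=0xf8  N=0 Z=0
after  1: R0=0x23 R1=0xeb R2=0x1b R3=0x78 R4=0xf8  N=1 Z=0
after  2: R0=0x23 R1=0xeb R2=0x1b R3=0x78 R4=0x23  N=1 Z=0
after  3: R0=0x23 R1=0xeb R2=0x1b R3=0x78 R4=0x0e  N=0 Z=0
after  4: R0=0x23 R1=0xeb R2=0x1b R3=0x3e R4=0x0e  N=0 Z=0
after  5: R0=0x23 R1=0xeb R2=0xdd R3=0x3e R4=0x0e  N=1 Z=0
after  6: R0=0x3e R1=0xeb R2=0xdd R3=0x3e R4=0x0e  N=0 Z=0
-- IRQ taken; context saved, return-PC = 7 --

FLAGS = (N=0, Z=0)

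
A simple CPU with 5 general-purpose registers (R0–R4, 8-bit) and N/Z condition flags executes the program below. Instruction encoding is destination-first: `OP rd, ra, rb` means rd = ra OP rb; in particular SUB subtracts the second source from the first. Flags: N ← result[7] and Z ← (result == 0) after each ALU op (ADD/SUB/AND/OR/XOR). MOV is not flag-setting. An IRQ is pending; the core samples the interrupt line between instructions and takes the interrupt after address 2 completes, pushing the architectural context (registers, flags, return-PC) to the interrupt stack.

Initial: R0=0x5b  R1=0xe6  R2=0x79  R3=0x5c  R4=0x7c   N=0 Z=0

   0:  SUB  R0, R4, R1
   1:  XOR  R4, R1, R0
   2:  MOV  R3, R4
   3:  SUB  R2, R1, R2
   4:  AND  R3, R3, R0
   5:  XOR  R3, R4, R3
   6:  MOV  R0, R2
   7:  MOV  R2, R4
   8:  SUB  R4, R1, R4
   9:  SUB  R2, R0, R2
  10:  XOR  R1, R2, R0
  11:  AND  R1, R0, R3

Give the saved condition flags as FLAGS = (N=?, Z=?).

after  0: R0=0x96 R1=0xe6 R2=0x79 R3=0x5c R4=0x7c  N=1 Z=0
after  1: R0=0x96 R1=0xe6 R2=0x79 R3=0x5c R4=0x70  N=0 Z=0
after  2: R0=0x96 R1=0xe6 R2=0x79 R3=0x70 R4=0x70  N=0 Z=0
-- IRQ taken; context saved, return-PC = 3 --

FLAGS = (N=0, Z=0)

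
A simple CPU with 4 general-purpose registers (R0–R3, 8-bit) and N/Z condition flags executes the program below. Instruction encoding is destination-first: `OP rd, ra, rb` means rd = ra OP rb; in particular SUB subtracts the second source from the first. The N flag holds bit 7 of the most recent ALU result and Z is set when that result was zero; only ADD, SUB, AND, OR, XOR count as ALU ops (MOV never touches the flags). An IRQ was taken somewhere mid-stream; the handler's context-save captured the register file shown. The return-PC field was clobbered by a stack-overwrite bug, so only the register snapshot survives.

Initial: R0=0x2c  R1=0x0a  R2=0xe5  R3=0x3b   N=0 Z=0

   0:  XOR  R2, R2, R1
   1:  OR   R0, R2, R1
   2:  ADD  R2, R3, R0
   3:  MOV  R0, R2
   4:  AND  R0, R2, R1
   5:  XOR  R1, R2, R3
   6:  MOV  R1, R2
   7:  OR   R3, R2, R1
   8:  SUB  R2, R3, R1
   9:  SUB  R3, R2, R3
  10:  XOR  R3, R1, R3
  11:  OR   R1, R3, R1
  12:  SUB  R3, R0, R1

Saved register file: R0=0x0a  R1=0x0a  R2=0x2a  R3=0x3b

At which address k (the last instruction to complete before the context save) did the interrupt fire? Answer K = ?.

after  0: R0=0x2c R1=0x0a R2=0xef R3=0x3b  N=1 Z=0
after  1: R0=0xef R1=0x0a R2=0xef R3=0x3b  N=1 Z=0
after  2: R0=0xef R1=0x0a R2=0x2a R3=0x3b  N=0 Z=0
after  3: R0=0x2a R1=0x0a R2=0x2a R3=0x3b  N=0 Z=0
after  4: R0=0x0a R1=0x0a R2=0x2a R3=0x3b  N=0 Z=0
-- IRQ taken; context saved, return-PC = 5 --

K = 4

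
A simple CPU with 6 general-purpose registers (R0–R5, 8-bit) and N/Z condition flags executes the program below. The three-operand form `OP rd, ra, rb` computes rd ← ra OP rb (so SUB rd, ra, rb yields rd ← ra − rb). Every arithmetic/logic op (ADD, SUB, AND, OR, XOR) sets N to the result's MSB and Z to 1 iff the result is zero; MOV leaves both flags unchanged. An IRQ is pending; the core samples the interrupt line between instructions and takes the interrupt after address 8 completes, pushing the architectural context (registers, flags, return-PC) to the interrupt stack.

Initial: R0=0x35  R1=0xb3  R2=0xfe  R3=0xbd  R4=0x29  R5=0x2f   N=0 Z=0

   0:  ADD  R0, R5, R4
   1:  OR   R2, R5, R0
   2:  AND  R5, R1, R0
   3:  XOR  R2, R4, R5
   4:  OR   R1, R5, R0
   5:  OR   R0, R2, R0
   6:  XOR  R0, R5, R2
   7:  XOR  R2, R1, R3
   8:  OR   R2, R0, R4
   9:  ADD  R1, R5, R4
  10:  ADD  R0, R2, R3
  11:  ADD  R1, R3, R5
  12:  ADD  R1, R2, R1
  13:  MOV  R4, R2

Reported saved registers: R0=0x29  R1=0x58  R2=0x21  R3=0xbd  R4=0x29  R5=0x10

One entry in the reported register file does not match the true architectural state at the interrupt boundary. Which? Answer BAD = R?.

after  0: R0=0x58 R1=0xb3 R2=0xfe R3=0xbd R4=0x29 R5=0x2f  N=0 Z=0
after  1: R0=0x58 R1=0xb3 R2=0x7f R3=0xbd R4=0x29 R5=0x2f  N=0 Z=0
after  2: R0=0x58 R1=0xb3 R2=0x7f R3=0xbd R4=0x29 R5=0x10  N=0 Z=0
after  3: R0=0x58 R1=0xb3 R2=0x39 R3=0xbd R4=0x29 R5=0x10  N=0 Z=0
after  4: R0=0x58 R1=0x58 R2=0x39 R3=0xbd R4=0x29 R5=0x10  N=0 Z=0
after  5: R0=0x79 R1=0x58 R2=0x39 R3=0xbd R4=0x29 R5=0x10  N=0 Z=0
after  6: R0=0x29 R1=0x58 R2=0x39 R3=0xbd R4=0x29 R5=0x10  N=0 Z=0
after  7: R0=0x29 R1=0x58 R2=0xe5 R3=0xbd R4=0x29 R5=0x10  N=1 Z=0
after  8: R0=0x29 R1=0x58 R2=0x29 R3=0xbd R4=0x29 R5=0x10  N=0 Z=0
-- IRQ taken; context saved, return-PC = 9 --
mismatch: R2: reported 0x21 vs actual 0x29

BAD = R2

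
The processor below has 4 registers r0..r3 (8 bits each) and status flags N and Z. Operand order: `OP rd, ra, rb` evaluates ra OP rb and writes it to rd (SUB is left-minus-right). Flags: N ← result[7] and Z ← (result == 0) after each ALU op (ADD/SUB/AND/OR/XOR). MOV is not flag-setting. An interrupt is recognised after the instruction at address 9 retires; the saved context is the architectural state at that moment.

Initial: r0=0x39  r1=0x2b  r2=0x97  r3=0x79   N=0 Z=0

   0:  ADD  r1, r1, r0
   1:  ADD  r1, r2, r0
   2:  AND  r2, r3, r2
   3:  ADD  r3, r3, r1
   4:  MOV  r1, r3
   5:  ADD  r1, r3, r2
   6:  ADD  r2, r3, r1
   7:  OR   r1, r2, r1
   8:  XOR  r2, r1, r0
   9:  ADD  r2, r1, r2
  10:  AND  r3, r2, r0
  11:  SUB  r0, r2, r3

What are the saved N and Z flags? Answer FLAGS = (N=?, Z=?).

after  0: r0=0x39 r1=0x64 r2=0x97 r3=0x79  N=0 Z=0
after  1: r0=0x39 r1=0xd0 r2=0x97 r3=0x79  N=1 Z=0
after  2: r0=0x39 r1=0xd0 r2=0x11 r3=0x79  N=0 Z=0
after  3: r0=0x39 r1=0xd0 r2=0x11 r3=0x49  N=0 Z=0
after  4: r0=0x39 r1=0x49 r2=0x11 r3=0x49  N=0 Z=0
after  5: r0=0x39 r1=0x5a r2=0x11 r3=0x49  N=0 Z=0
after  6: r0=0x39 r1=0x5a r2=0xa3 r3=0x49  N=1 Z=0
after  7: r0=0x39 r1=0xfb r2=0xa3 r3=0x49  N=1 Z=0
after  8: r0=0x39 r1=0xfb r2=0xc2 r3=0x49  N=1 Z=0
after  9: r0=0x39 r1=0xfb r2=0xbd r3=0x49  N=1 Z=0
-- IRQ taken; context saved, return-PC = 10 --

FLAGS = (N=1, Z=0)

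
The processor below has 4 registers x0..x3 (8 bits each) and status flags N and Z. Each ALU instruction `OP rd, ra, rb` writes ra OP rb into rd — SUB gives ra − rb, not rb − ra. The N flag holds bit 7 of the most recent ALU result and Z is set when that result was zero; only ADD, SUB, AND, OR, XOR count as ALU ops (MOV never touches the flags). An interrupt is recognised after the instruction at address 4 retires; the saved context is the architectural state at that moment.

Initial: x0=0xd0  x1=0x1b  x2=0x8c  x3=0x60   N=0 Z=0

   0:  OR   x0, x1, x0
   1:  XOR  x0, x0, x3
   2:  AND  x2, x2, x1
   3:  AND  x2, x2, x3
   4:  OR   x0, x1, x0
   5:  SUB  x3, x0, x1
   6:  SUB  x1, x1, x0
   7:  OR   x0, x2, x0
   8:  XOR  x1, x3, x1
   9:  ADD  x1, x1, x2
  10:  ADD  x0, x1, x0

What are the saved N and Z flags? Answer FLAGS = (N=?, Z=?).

FLAGS = (N=1, Z=0)

after  0: x0=0xdb x1=0x1b x2=0x8c x3=0x60  N=1 Z=0
after  1: x0=0xbb x1=0x1b x2=0x8c x3=0x60  N=1 Z=0
after  2: x0=0xbb x1=0x1b x2=0x08 x3=0x60  N=0 Z=0
after  3: x0=0xbb x1=0x1b x2=0x00 x3=0x60  N=0 Z=1
after  4: x0=0xbb x1=0x1b x2=0x00 x3=0x60  N=1 Z=0
-- IRQ taken; context saved, return-PC = 5 --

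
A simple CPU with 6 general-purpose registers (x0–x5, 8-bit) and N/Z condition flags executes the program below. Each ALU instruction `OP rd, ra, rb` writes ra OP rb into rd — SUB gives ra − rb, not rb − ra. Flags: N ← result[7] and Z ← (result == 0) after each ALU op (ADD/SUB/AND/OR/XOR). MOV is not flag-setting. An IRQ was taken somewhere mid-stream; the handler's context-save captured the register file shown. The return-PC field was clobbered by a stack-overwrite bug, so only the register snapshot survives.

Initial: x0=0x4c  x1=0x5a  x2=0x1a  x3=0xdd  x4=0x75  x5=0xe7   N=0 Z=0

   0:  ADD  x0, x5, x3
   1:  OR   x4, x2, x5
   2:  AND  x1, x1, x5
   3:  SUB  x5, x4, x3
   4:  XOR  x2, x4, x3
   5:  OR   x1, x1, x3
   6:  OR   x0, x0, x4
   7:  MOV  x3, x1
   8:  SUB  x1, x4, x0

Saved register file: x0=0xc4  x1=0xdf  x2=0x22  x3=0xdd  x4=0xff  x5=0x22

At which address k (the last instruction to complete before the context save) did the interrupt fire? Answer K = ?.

after  0: x0=0xc4 x1=0x5a x2=0x1a x3=0xdd x4=0x75 x5=0xe7  N=1 Z=0
after  1: x0=0xc4 x1=0x5a x2=0x1a x3=0xdd x4=0xff x5=0xe7  N=1 Z=0
after  2: x0=0xc4 x1=0x42 x2=0x1a x3=0xdd x4=0xff x5=0xe7  N=0 Z=0
after  3: x0=0xc4 x1=0x42 x2=0x1a x3=0xdd x4=0xff x5=0x22  N=0 Z=0
after  4: x0=0xc4 x1=0x42 x2=0x22 x3=0xdd x4=0xff x5=0x22  N=0 Z=0
after  5: x0=0xc4 x1=0xdf x2=0x22 x3=0xdd x4=0xff x5=0x22  N=1 Z=0
-- IRQ taken; context saved, return-PC = 6 --

K = 5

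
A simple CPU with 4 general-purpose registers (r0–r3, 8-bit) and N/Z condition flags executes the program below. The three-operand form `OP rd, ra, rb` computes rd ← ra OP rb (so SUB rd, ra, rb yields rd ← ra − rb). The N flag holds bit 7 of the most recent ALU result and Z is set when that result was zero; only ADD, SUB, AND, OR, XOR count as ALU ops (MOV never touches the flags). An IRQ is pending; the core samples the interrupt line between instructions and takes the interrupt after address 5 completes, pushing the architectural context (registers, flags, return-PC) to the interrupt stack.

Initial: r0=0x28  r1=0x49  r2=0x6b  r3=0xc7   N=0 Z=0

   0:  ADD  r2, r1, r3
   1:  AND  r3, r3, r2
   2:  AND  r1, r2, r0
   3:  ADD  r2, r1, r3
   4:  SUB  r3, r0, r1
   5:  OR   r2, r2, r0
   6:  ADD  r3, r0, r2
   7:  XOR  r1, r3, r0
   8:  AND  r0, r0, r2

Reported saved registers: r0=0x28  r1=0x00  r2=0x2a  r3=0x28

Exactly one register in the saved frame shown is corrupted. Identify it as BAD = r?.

after  0: r0=0x28 r1=0x49 r2=0x10 r3=0xc7  N=0 Z=0
after  1: r0=0x28 r1=0x49 r2=0x10 r3=0x00  N=0 Z=1
after  2: r0=0x28 r1=0x00 r2=0x10 r3=0x00  N=0 Z=1
after  3: r0=0x28 r1=0x00 r2=0x00 r3=0x00  N=0 Z=1
after  4: r0=0x28 r1=0x00 r2=0x00 r3=0x28  N=0 Z=0
after  5: r0=0x28 r1=0x00 r2=0x28 r3=0x28  N=0 Z=0
-- IRQ taken; context saved, return-PC = 6 --
mismatch: r2: reported 0x2a vs actual 0x28

BAD = r2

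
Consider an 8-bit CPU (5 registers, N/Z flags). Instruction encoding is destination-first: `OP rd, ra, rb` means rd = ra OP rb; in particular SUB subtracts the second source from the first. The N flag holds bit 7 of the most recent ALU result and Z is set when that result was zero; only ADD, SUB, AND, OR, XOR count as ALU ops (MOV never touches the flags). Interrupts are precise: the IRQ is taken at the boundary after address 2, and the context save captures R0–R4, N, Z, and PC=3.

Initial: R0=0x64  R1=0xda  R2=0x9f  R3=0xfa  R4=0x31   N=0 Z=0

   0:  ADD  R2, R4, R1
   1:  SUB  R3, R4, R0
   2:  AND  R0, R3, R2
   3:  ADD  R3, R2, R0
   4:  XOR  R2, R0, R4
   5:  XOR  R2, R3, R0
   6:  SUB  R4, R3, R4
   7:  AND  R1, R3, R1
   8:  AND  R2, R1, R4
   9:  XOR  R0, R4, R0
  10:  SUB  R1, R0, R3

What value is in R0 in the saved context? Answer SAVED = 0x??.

SAVED = 0x09

after  0: R0=0x64 R1=0xda R2=0x0b R3=0xfa R4=0x31  N=0 Z=0
after  1: R0=0x64 R1=0xda R2=0x0b R3=0xcd R4=0x31  N=1 Z=0
after  2: R0=0x09 R1=0xda R2=0x0b R3=0xcd R4=0x31  N=0 Z=0
-- IRQ taken; context saved, return-PC = 3 --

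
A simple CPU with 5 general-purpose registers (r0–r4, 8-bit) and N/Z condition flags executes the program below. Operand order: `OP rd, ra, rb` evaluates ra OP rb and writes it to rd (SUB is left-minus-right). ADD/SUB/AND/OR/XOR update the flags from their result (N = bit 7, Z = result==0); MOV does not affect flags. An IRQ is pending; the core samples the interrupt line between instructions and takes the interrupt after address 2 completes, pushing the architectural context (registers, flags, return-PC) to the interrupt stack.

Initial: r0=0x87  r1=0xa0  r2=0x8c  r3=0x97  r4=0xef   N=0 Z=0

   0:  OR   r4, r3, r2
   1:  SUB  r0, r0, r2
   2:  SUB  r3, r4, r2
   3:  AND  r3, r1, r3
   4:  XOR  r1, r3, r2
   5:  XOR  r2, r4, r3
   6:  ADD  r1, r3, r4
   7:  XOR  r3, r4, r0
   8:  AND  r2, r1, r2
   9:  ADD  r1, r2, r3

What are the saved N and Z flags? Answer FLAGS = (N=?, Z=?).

after  0: r0=0x87 r1=0xa0 r2=0x8c r3=0x97 r4=0x9f  N=1 Z=0
after  1: r0=0xfb r1=0xa0 r2=0x8c r3=0x97 r4=0x9f  N=1 Z=0
after  2: r0=0xfb r1=0xa0 r2=0x8c r3=0x13 r4=0x9f  N=0 Z=0
-- IRQ taken; context saved, return-PC = 3 --

FLAGS = (N=0, Z=0)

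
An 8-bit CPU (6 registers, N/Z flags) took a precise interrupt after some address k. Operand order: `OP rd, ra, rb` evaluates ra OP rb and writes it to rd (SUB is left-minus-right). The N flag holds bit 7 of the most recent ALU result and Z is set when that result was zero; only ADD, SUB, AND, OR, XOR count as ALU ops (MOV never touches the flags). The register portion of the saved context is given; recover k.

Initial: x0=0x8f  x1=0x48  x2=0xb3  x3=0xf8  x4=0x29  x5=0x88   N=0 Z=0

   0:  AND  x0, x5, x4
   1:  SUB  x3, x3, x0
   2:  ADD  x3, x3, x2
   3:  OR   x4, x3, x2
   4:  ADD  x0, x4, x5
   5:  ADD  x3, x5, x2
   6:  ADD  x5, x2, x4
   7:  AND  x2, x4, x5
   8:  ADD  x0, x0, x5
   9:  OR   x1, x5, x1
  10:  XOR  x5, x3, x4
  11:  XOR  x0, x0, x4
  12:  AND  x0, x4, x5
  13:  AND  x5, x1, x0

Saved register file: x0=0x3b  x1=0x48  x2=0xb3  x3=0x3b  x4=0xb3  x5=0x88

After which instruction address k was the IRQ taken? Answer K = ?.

K = 5

after  0: x0=0x08 x1=0x48 x2=0xb3 x3=0xf8 x4=0x29 x5=0x88  N=0 Z=0
after  1: x0=0x08 x1=0x48 x2=0xb3 x3=0xf0 x4=0x29 x5=0x88  N=1 Z=0
after  2: x0=0x08 x1=0x48 x2=0xb3 x3=0xa3 x4=0x29 x5=0x88  N=1 Z=0
after  3: x0=0x08 x1=0x48 x2=0xb3 x3=0xa3 x4=0xb3 x5=0x88  N=1 Z=0
after  4: x0=0x3b x1=0x48 x2=0xb3 x3=0xa3 x4=0xb3 x5=0x88  N=0 Z=0
after  5: x0=0x3b x1=0x48 x2=0xb3 x3=0x3b x4=0xb3 x5=0x88  N=0 Z=0
-- IRQ taken; context saved, return-PC = 6 --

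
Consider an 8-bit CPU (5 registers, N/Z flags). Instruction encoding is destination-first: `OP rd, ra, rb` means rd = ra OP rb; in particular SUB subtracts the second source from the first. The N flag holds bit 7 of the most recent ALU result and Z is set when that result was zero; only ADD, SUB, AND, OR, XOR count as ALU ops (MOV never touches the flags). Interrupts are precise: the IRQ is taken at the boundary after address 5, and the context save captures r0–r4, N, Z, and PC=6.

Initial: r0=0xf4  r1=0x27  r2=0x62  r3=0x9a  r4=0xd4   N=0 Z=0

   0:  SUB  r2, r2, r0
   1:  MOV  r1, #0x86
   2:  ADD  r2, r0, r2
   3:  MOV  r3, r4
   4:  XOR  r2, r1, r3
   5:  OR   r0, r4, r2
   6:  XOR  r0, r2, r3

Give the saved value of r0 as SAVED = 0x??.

after  0: r0=0xf4 r1=0x27 r2=0x6e r3=0x9a r4=0xd4  N=0 Z=0
after  1: r0=0xf4 r1=0x86 r2=0x6e r3=0x9a r4=0xd4  N=0 Z=0
after  2: r0=0xf4 r1=0x86 r2=0x62 r3=0x9a r4=0xd4  N=0 Z=0
after  3: r0=0xf4 r1=0x86 r2=0x62 r3=0xd4 r4=0xd4  N=0 Z=0
after  4: r0=0xf4 r1=0x86 r2=0x52 r3=0xd4 r4=0xd4  N=0 Z=0
after  5: r0=0xd6 r1=0x86 r2=0x52 r3=0xd4 r4=0xd4  N=1 Z=0
-- IRQ taken; context saved, return-PC = 6 --

SAVED = 0xd6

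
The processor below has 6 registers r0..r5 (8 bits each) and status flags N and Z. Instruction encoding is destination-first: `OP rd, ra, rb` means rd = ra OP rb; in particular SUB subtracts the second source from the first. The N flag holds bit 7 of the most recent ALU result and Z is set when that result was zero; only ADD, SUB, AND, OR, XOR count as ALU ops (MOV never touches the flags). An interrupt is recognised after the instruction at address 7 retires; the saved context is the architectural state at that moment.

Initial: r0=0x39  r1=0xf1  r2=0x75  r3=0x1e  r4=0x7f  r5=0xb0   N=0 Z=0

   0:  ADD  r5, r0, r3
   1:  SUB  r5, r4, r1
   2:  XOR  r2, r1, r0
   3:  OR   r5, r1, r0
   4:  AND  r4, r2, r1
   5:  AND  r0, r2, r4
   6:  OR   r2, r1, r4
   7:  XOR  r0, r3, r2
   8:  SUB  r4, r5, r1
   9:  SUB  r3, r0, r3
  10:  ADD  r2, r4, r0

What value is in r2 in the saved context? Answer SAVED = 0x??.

after  0: r0=0x39 r1=0xf1 r2=0x75 r3=0x1e r4=0x7f r5=0x57  N=0 Z=0
after  1: r0=0x39 r1=0xf1 r2=0x75 r3=0x1e r4=0x7f r5=0x8e  N=1 Z=0
after  2: r0=0x39 r1=0xf1 r2=0xc8 r3=0x1e r4=0x7f r5=0x8e  N=1 Z=0
after  3: r0=0x39 r1=0xf1 r2=0xc8 r3=0x1e r4=0x7f r5=0xf9  N=1 Z=0
after  4: r0=0x39 r1=0xf1 r2=0xc8 r3=0x1e r4=0xc0 r5=0xf9  N=1 Z=0
after  5: r0=0xc0 r1=0xf1 r2=0xc8 r3=0x1e r4=0xc0 r5=0xf9  N=1 Z=0
after  6: r0=0xc0 r1=0xf1 r2=0xf1 r3=0x1e r4=0xc0 r5=0xf9  N=1 Z=0
after  7: r0=0xef r1=0xf1 r2=0xf1 r3=0x1e r4=0xc0 r5=0xf9  N=1 Z=0
-- IRQ taken; context saved, return-PC = 8 --

SAVED = 0xf1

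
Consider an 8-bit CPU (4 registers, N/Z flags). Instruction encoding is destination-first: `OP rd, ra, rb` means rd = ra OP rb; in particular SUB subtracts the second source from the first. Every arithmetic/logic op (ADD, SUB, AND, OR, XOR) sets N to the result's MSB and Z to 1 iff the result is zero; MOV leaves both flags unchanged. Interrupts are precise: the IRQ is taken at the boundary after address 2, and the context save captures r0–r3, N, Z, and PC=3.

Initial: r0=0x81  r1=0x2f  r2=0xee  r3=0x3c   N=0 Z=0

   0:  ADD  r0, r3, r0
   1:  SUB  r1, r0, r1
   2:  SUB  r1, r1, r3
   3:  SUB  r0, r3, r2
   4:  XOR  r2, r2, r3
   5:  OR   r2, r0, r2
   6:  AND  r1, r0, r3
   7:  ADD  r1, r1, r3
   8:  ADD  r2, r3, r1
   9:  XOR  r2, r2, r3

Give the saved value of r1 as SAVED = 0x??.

after  0: r0=0xbd r1=0x2f r2=0xee r3=0x3c  N=1 Z=0
after  1: r0=0xbd r1=0x8e r2=0xee r3=0x3c  N=1 Z=0
after  2: r0=0xbd r1=0x52 r2=0xee r3=0x3c  N=0 Z=0
-- IRQ taken; context saved, return-PC = 3 --

SAVED = 0x52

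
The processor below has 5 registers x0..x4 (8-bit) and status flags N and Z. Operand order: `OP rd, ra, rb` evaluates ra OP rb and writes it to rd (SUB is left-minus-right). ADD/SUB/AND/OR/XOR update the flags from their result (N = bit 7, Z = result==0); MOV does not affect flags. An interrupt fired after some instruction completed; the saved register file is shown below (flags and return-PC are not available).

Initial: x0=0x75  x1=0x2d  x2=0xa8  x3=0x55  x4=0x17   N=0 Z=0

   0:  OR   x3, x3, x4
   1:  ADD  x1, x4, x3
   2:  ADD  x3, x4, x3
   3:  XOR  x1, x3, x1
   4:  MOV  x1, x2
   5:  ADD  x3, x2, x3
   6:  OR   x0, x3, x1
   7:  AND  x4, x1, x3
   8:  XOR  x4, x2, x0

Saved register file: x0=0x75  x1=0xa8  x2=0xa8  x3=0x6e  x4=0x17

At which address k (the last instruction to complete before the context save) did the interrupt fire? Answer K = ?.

after  0: x0=0x75 x1=0x2d x2=0xa8 x3=0x57 x4=0x17  N=0 Z=0
after  1: x0=0x75 x1=0x6e x2=0xa8 x3=0x57 x4=0x17  N=0 Z=0
after  2: x0=0x75 x1=0x6e x2=0xa8 x3=0x6e x4=0x17  N=0 Z=0
after  3: x0=0x75 x1=0x00 x2=0xa8 x3=0x6e x4=0x17  N=0 Z=1
after  4: x0=0x75 x1=0xa8 x2=0xa8 x3=0x6e x4=0x17  N=0 Z=1
-- IRQ taken; context saved, return-PC = 5 --

K = 4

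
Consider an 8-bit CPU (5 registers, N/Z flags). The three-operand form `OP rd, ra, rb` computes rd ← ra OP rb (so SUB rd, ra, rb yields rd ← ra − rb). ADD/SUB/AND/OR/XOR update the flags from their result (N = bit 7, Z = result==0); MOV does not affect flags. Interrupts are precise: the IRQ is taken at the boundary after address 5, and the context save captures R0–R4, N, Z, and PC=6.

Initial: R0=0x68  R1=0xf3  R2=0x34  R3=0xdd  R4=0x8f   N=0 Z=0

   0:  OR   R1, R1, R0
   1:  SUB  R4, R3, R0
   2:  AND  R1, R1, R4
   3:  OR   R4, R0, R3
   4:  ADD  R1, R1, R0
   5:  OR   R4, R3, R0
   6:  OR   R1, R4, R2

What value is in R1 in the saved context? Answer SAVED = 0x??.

after  0: R0=0x68 R1=0xfb R2=0x34 R3=0xdd R4=0x8f  N=1 Z=0
after  1: R0=0x68 R1=0xfb R2=0x34 R3=0xdd R4=0x75  N=0 Z=0
after  2: R0=0x68 R1=0x71 R2=0x34 R3=0xdd R4=0x75  N=0 Z=0
after  3: R0=0x68 R1=0x71 R2=0x34 R3=0xdd R4=0xfd  N=1 Z=0
after  4: R0=0x68 R1=0xd9 R2=0x34 R3=0xdd R4=0xfd  N=1 Z=0
after  5: R0=0x68 R1=0xd9 R2=0x34 R3=0xdd R4=0xfd  N=1 Z=0
-- IRQ taken; context saved, return-PC = 6 --

SAVED = 0xd9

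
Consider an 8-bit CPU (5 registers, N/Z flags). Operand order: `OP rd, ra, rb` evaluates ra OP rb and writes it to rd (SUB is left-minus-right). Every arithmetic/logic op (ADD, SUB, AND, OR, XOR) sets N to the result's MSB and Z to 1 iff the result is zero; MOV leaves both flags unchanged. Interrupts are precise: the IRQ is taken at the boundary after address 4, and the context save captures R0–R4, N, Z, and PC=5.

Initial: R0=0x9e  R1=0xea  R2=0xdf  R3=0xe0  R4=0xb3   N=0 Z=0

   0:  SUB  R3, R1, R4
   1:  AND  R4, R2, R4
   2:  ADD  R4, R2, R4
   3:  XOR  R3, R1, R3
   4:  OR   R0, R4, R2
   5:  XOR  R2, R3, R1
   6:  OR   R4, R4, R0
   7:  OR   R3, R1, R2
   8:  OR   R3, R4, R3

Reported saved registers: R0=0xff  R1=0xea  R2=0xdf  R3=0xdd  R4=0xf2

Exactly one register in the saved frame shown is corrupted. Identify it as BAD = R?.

after  0: R0=0x9e R1=0xea R2=0xdf R3=0x37 R4=0xb3  N=0 Z=0
after  1: R0=0x9e R1=0xea R2=0xdf R3=0x37 R4=0x93  N=1 Z=0
after  2: R0=0x9e R1=0xea R2=0xdf R3=0x37 R4=0x72  N=0 Z=0
after  3: R0=0x9e R1=0xea R2=0xdf R3=0xdd R4=0x72  N=1 Z=0
after  4: R0=0xff R1=0xea R2=0xdf R3=0xdd R4=0x72  N=1 Z=0
-- IRQ taken; context saved, return-PC = 5 --
mismatch: R4: reported 0xf2 vs actual 0x72

BAD = R4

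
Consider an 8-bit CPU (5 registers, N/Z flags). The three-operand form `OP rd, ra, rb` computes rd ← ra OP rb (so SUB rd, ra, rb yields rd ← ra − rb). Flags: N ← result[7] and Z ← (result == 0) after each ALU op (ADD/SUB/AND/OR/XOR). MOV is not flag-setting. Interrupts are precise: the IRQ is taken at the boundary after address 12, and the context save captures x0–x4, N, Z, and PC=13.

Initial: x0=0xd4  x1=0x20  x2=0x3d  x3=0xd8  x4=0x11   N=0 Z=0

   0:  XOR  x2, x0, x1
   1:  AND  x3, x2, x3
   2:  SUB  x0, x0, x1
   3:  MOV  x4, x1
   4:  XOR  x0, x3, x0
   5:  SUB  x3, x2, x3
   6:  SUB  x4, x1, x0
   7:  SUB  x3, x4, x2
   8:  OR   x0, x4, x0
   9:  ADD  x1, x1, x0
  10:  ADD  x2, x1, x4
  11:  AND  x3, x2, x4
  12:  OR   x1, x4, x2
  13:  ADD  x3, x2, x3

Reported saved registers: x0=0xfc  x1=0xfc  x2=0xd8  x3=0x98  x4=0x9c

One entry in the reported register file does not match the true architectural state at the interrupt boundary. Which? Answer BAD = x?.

BAD = x4

after  0: x0=0xd4 x1=0x20 x2=0xf4 x3=0xd8 x4=0x11  N=1 Z=0
after  1: x0=0xd4 x1=0x20 x2=0xf4 x3=0xd0 x4=0x11  N=1 Z=0
after  2: x0=0xb4 x1=0x20 x2=0xf4 x3=0xd0 x4=0x11  N=1 Z=0
after  3: x0=0xb4 x1=0x20 x2=0xf4 x3=0xd0 x4=0x20  N=1 Z=0
after  4: x0=0x64 x1=0x20 x2=0xf4 x3=0xd0 x4=0x20  N=0 Z=0
after  5: x0=0x64 x1=0x20 x2=0xf4 x3=0x24 x4=0x20  N=0 Z=0
after  6: x0=0x64 x1=0x20 x2=0xf4 x3=0x24 x4=0xbc  N=1 Z=0
after  7: x0=0x64 x1=0x20 x2=0xf4 x3=0xc8 x4=0xbc  N=1 Z=0
after  8: x0=0xfc x1=0x20 x2=0xf4 x3=0xc8 x4=0xbc  N=1 Z=0
after  9: x0=0xfc x1=0x1c x2=0xf4 x3=0xc8 x4=0xbc  N=0 Z=0
after 10: x0=0xfc x1=0x1c x2=0xd8 x3=0xc8 x4=0xbc  N=1 Z=0
after 11: x0=0xfc x1=0x1c x2=0xd8 x3=0x98 x4=0xbc  N=1 Z=0
after 12: x0=0xfc x1=0xfc x2=0xd8 x3=0x98 x4=0xbc  N=1 Z=0
-- IRQ taken; context saved, return-PC = 13 --
mismatch: x4: reported 0x9c vs actual 0xbc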